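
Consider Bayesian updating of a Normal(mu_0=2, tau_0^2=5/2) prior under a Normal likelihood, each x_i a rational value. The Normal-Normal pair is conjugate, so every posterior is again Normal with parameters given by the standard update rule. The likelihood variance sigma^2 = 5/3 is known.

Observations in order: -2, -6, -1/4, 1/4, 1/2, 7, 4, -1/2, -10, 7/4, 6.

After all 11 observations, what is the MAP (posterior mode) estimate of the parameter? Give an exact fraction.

obs 1: x=-2 → posterior Normal(-2/5, 1)
obs 2: x=-6 → posterior Normal(-5/2, 5/8)
obs 3: x=-1/4 → posterior Normal(-83/44, 5/11)
obs 4: x=1/4 → posterior Normal(-10/7, 5/14)
obs 5: x=1/2 → posterior Normal(-37/34, 5/17)
obs 6: x=7 → posterior Normal(1/8, 1/4)
obs 7: x=4 → posterior Normal(29/46, 5/23)
obs 8: x=-1/2 → posterior Normal(1/2, 5/26)
obs 9: x=-10 → posterior Normal(-17/29, 5/29)
obs 10: x=7/4 → posterior Normal(-47/128, 5/32)
obs 11: x=6 → posterior Normal(5/28, 1/7)

5/28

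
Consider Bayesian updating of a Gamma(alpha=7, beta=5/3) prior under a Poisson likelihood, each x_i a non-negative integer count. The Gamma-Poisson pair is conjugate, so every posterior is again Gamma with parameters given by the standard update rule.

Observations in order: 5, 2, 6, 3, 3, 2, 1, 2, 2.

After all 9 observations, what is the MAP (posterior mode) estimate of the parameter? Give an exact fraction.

obs 1: x=5 → posterior Gamma(12, 8/3)
obs 2: x=2 → posterior Gamma(14, 11/3)
obs 3: x=6 → posterior Gamma(20, 14/3)
obs 4: x=3 → posterior Gamma(23, 17/3)
obs 5: x=3 → posterior Gamma(26, 20/3)
obs 6: x=2 → posterior Gamma(28, 23/3)
obs 7: x=1 → posterior Gamma(29, 26/3)
obs 8: x=2 → posterior Gamma(31, 29/3)
obs 9: x=2 → posterior Gamma(33, 32/3)

3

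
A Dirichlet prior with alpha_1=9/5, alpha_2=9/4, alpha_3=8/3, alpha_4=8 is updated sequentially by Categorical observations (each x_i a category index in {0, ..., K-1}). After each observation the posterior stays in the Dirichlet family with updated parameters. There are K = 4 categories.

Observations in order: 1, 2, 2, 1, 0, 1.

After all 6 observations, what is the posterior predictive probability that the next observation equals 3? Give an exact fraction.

480/1243

obs 1: x=1 → posterior Dirichlet(9/5, 13/4, 8/3, 8)
obs 2: x=2 → posterior Dirichlet(9/5, 13/4, 11/3, 8)
obs 3: x=2 → posterior Dirichlet(9/5, 13/4, 14/3, 8)
obs 4: x=1 → posterior Dirichlet(9/5, 17/4, 14/3, 8)
obs 5: x=0 → posterior Dirichlet(14/5, 17/4, 14/3, 8)
obs 6: x=1 → posterior Dirichlet(14/5, 21/4, 14/3, 8)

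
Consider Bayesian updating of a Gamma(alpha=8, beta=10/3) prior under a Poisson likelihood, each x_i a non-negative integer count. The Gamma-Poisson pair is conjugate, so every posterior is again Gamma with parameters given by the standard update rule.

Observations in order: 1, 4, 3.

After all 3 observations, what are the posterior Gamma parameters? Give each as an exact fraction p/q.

alpha=16, beta=19/3

obs 1: x=1 → posterior Gamma(9, 13/3)
obs 2: x=4 → posterior Gamma(13, 16/3)
obs 3: x=3 → posterior Gamma(16, 19/3)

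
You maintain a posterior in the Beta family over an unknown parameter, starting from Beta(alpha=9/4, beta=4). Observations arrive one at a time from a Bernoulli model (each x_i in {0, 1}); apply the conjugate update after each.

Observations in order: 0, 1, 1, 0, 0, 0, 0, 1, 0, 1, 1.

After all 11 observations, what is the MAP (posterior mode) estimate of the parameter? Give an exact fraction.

25/61

obs 1: x=0 → posterior Beta(9/4, 5)
obs 2: x=1 → posterior Beta(13/4, 5)
obs 3: x=1 → posterior Beta(17/4, 5)
obs 4: x=0 → posterior Beta(17/4, 6)
obs 5: x=0 → posterior Beta(17/4, 7)
obs 6: x=0 → posterior Beta(17/4, 8)
obs 7: x=0 → posterior Beta(17/4, 9)
obs 8: x=1 → posterior Beta(21/4, 9)
obs 9: x=0 → posterior Beta(21/4, 10)
obs 10: x=1 → posterior Beta(25/4, 10)
obs 11: x=1 → posterior Beta(29/4, 10)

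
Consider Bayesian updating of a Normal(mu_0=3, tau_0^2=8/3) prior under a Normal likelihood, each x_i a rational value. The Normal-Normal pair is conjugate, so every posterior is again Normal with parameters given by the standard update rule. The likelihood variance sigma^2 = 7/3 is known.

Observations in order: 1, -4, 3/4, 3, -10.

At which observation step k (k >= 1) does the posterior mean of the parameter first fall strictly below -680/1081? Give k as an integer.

obs 1: x=1 → posterior Normal(29/15, 56/45)
obs 2: x=-4 → posterior Normal(-3/23, 56/69)
obs 3: x=3/4 → posterior Normal(3/31, 56/93)
obs 4: x=3 → posterior Normal(9/13, 56/117)
obs 5: x=-10 → posterior Normal(-53/47, 56/141)

k = 5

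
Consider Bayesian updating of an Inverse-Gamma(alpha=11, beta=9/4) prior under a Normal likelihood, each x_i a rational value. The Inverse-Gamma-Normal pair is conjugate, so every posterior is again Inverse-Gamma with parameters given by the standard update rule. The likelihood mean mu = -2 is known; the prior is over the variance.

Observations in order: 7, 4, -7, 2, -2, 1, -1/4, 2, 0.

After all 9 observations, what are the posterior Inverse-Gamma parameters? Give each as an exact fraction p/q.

obs 1: x=7 → posterior Inverse-Gamma(23/2, 171/4)
obs 2: x=4 → posterior Inverse-Gamma(12, 243/4)
obs 3: x=-7 → posterior Inverse-Gamma(25/2, 293/4)
obs 4: x=2 → posterior Inverse-Gamma(13, 325/4)
obs 5: x=-2 → posterior Inverse-Gamma(27/2, 325/4)
obs 6: x=1 → posterior Inverse-Gamma(14, 343/4)
obs 7: x=-1/4 → posterior Inverse-Gamma(29/2, 2793/32)
obs 8: x=2 → posterior Inverse-Gamma(15, 3049/32)
obs 9: x=0 → posterior Inverse-Gamma(31/2, 3113/32)

alpha=31/2, beta=3113/32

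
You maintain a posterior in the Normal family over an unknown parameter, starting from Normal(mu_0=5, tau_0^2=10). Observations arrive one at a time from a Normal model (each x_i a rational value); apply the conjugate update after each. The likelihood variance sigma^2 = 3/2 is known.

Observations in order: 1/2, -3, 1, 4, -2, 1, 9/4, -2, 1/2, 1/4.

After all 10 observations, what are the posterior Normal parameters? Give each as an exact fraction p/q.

mu_0=65/203, tau_0^2=30/203

obs 1: x=1/2 → posterior Normal(25/23, 30/23)
obs 2: x=-3 → posterior Normal(-35/43, 30/43)
obs 3: x=1 → posterior Normal(-5/21, 10/21)
obs 4: x=4 → posterior Normal(65/83, 30/83)
obs 5: x=-2 → posterior Normal(25/103, 30/103)
obs 6: x=1 → posterior Normal(15/41, 10/41)
obs 7: x=9/4 → posterior Normal(90/143, 30/143)
obs 8: x=-2 → posterior Normal(50/163, 30/163)
obs 9: x=1/2 → posterior Normal(20/61, 10/61)
obs 10: x=1/4 → posterior Normal(65/203, 30/203)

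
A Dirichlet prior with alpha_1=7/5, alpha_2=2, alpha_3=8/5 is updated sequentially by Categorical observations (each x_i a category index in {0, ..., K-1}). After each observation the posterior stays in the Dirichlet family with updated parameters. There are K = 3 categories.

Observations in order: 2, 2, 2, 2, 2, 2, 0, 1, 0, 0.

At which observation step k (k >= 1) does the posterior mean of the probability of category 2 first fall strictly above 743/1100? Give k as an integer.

obs 1: x=2 → posterior Dirichlet(7/5, 2, 13/5)
obs 2: x=2 → posterior Dirichlet(7/5, 2, 18/5)
obs 3: x=2 → posterior Dirichlet(7/5, 2, 23/5)
obs 4: x=2 → posterior Dirichlet(7/5, 2, 28/5)
obs 5: x=2 → posterior Dirichlet(7/5, 2, 33/5)
obs 6: x=2 → posterior Dirichlet(7/5, 2, 38/5)
obs 7: x=0 → posterior Dirichlet(12/5, 2, 38/5)
obs 8: x=1 → posterior Dirichlet(12/5, 3, 38/5)
obs 9: x=0 → posterior Dirichlet(17/5, 3, 38/5)
obs 10: x=0 → posterior Dirichlet(22/5, 3, 38/5)

k = 6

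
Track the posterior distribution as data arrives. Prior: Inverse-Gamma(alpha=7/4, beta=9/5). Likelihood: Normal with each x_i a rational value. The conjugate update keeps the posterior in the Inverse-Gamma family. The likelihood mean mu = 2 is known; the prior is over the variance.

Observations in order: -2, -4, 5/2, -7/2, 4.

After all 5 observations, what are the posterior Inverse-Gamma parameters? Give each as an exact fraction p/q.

obs 1: x=-2 → posterior Inverse-Gamma(9/4, 49/5)
obs 2: x=-4 → posterior Inverse-Gamma(11/4, 139/5)
obs 3: x=5/2 → posterior Inverse-Gamma(13/4, 1117/40)
obs 4: x=-7/2 → posterior Inverse-Gamma(15/4, 861/20)
obs 5: x=4 → posterior Inverse-Gamma(17/4, 901/20)

alpha=17/4, beta=901/20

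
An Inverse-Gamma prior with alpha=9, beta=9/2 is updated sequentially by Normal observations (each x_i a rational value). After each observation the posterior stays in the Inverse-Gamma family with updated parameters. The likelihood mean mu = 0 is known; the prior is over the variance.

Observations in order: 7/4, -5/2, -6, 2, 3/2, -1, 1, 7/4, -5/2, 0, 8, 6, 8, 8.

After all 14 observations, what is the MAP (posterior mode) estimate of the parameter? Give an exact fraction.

2399/272

obs 1: x=7/4 → posterior Inverse-Gamma(19/2, 193/32)
obs 2: x=-5/2 → posterior Inverse-Gamma(10, 293/32)
obs 3: x=-6 → posterior Inverse-Gamma(21/2, 869/32)
obs 4: x=2 → posterior Inverse-Gamma(11, 933/32)
obs 5: x=3/2 → posterior Inverse-Gamma(23/2, 969/32)
obs 6: x=-1 → posterior Inverse-Gamma(12, 985/32)
obs 7: x=1 → posterior Inverse-Gamma(25/2, 1001/32)
obs 8: x=7/4 → posterior Inverse-Gamma(13, 525/16)
obs 9: x=-5/2 → posterior Inverse-Gamma(27/2, 575/16)
obs 10: x=0 → posterior Inverse-Gamma(14, 575/16)
obs 11: x=8 → posterior Inverse-Gamma(29/2, 1087/16)
obs 12: x=6 → posterior Inverse-Gamma(15, 1375/16)
obs 13: x=8 → posterior Inverse-Gamma(31/2, 1887/16)
obs 14: x=8 → posterior Inverse-Gamma(16, 2399/16)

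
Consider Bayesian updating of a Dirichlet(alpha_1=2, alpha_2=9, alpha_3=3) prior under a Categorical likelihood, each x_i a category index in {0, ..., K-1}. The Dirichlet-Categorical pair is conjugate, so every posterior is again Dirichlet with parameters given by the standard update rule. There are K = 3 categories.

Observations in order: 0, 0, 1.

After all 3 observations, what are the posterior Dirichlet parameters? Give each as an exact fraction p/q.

obs 1: x=0 → posterior Dirichlet(3, 9, 3)
obs 2: x=0 → posterior Dirichlet(4, 9, 3)
obs 3: x=1 → posterior Dirichlet(4, 10, 3)

alpha_1=4, alpha_2=10, alpha_3=3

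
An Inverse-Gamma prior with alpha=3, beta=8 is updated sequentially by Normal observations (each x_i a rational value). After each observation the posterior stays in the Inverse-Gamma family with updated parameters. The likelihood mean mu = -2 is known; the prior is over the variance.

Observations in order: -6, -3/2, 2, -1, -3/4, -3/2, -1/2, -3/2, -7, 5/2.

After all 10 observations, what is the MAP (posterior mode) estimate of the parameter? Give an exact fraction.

527/96

obs 1: x=-6 → posterior Inverse-Gamma(7/2, 16)
obs 2: x=-3/2 → posterior Inverse-Gamma(4, 129/8)
obs 3: x=2 → posterior Inverse-Gamma(9/2, 193/8)
obs 4: x=-1 → posterior Inverse-Gamma(5, 197/8)
obs 5: x=-3/4 → posterior Inverse-Gamma(11/2, 813/32)
obs 6: x=-3/2 → posterior Inverse-Gamma(6, 817/32)
obs 7: x=-1/2 → posterior Inverse-Gamma(13/2, 853/32)
obs 8: x=-3/2 → posterior Inverse-Gamma(7, 857/32)
obs 9: x=-7 → posterior Inverse-Gamma(15/2, 1257/32)
obs 10: x=5/2 → posterior Inverse-Gamma(8, 1581/32)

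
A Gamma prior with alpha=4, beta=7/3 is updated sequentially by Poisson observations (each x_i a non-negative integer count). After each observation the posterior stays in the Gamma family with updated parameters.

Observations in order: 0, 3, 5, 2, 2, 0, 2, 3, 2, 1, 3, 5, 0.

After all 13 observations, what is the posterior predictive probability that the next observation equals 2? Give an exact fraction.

767586001315494592126431929321909077115324409170658066432/2928644930813641516032715844013695341634232321209103400801

obs 1: x=0 → posterior Gamma(4, 10/3)
obs 2: x=3 → posterior Gamma(7, 13/3)
obs 3: x=5 → posterior Gamma(12, 16/3)
obs 4: x=2 → posterior Gamma(14, 19/3)
obs 5: x=2 → posterior Gamma(16, 22/3)
obs 6: x=0 → posterior Gamma(16, 25/3)
obs 7: x=2 → posterior Gamma(18, 28/3)
obs 8: x=3 → posterior Gamma(21, 31/3)
obs 9: x=2 → posterior Gamma(23, 34/3)
obs 10: x=1 → posterior Gamma(24, 37/3)
obs 11: x=3 → posterior Gamma(27, 40/3)
obs 12: x=5 → posterior Gamma(32, 43/3)
obs 13: x=0 → posterior Gamma(32, 46/3)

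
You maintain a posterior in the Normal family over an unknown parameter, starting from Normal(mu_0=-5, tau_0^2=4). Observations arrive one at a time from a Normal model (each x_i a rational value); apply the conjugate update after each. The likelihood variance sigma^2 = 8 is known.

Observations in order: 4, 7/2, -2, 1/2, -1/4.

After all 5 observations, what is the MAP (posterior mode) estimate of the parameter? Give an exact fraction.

obs 1: x=4 → posterior Normal(-2, 8/3)
obs 2: x=7/2 → posterior Normal(-5/8, 2)
obs 3: x=-2 → posterior Normal(-9/10, 8/5)
obs 4: x=1/2 → posterior Normal(-2/3, 4/3)
obs 5: x=-1/4 → posterior Normal(-17/28, 8/7)

-17/28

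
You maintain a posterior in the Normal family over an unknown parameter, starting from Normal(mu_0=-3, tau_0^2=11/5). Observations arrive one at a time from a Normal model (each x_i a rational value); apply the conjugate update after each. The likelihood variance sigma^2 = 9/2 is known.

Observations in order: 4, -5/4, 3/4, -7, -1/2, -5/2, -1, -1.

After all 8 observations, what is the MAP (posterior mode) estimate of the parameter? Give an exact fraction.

obs 1: x=4 → posterior Normal(-47/67, 99/67)
obs 2: x=-5/4 → posterior Normal(-149/178, 99/89)
obs 3: x=3/4 → posterior Normal(-58/111, 33/37)
obs 4: x=-7 → posterior Normal(-212/133, 99/133)
obs 5: x=-1/2 → posterior Normal(-223/155, 99/155)
obs 6: x=-5/2 → posterior Normal(-278/177, 33/59)
obs 7: x=-1 → posterior Normal(-300/199, 99/199)
obs 8: x=-1 → posterior Normal(-322/221, 99/221)

-322/221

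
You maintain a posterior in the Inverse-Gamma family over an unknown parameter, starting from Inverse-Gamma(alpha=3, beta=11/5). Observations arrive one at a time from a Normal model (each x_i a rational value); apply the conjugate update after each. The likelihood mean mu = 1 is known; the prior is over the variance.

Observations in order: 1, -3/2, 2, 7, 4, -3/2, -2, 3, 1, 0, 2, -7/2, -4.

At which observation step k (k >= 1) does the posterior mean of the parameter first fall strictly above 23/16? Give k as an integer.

k = 2

obs 1: x=1 → posterior Inverse-Gamma(7/2, 11/5)
obs 2: x=-3/2 → posterior Inverse-Gamma(4, 213/40)
obs 3: x=2 → posterior Inverse-Gamma(9/2, 233/40)
obs 4: x=7 → posterior Inverse-Gamma(5, 953/40)
obs 5: x=4 → posterior Inverse-Gamma(11/2, 1133/40)
obs 6: x=-3/2 → posterior Inverse-Gamma(6, 629/20)
obs 7: x=-2 → posterior Inverse-Gamma(13/2, 719/20)
obs 8: x=3 → posterior Inverse-Gamma(7, 759/20)
obs 9: x=1 → posterior Inverse-Gamma(15/2, 759/20)
obs 10: x=0 → posterior Inverse-Gamma(8, 769/20)
obs 11: x=2 → posterior Inverse-Gamma(17/2, 779/20)
obs 12: x=-7/2 → posterior Inverse-Gamma(9, 1963/40)
obs 13: x=-4 → posterior Inverse-Gamma(19/2, 2463/40)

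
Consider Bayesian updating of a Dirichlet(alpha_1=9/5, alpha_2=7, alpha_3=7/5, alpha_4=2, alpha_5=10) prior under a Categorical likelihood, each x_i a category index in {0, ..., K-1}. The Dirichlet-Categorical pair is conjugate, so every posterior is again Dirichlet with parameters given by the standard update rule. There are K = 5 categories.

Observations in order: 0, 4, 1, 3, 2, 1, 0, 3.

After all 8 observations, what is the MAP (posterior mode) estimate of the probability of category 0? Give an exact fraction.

obs 1: x=0 → posterior Dirichlet(14/5, 7, 7/5, 2, 10)
obs 2: x=4 → posterior Dirichlet(14/5, 7, 7/5, 2, 11)
obs 3: x=1 → posterior Dirichlet(14/5, 8, 7/5, 2, 11)
obs 4: x=3 → posterior Dirichlet(14/5, 8, 7/5, 3, 11)
obs 5: x=2 → posterior Dirichlet(14/5, 8, 12/5, 3, 11)
obs 6: x=1 → posterior Dirichlet(14/5, 9, 12/5, 3, 11)
obs 7: x=0 → posterior Dirichlet(19/5, 9, 12/5, 3, 11)
obs 8: x=3 → posterior Dirichlet(19/5, 9, 12/5, 4, 11)

1/9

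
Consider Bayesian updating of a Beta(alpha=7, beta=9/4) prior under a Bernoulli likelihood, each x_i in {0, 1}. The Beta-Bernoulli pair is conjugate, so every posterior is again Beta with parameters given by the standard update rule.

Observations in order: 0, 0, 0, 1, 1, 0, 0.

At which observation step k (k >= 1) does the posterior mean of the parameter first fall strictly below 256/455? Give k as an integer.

obs 1: x=0 → posterior Beta(7, 13/4)
obs 2: x=0 → posterior Beta(7, 17/4)
obs 3: x=0 → posterior Beta(7, 21/4)
obs 4: x=1 → posterior Beta(8, 21/4)
obs 5: x=1 → posterior Beta(9, 21/4)
obs 6: x=0 → posterior Beta(9, 25/4)
obs 7: x=0 → posterior Beta(9, 29/4)

k = 7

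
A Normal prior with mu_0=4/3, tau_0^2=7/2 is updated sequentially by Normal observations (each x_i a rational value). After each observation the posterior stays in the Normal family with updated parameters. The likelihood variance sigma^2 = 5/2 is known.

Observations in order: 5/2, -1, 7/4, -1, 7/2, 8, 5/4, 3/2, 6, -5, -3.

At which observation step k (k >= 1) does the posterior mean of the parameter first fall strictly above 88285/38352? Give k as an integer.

k = 9

obs 1: x=5/2 → posterior Normal(145/72, 35/24)
obs 2: x=-1 → posterior Normal(103/114, 35/38)
obs 3: x=7/4 → posterior Normal(353/312, 35/52)
obs 4: x=-1 → posterior Normal(269/396, 35/66)
obs 5: x=7/2 → posterior Normal(563/480, 7/16)
obs 6: x=8 → posterior Normal(1235/564, 35/94)
obs 7: x=5/4 → posterior Normal(335/162, 35/108)
obs 8: x=3/2 → posterior Normal(733/366, 35/122)
obs 9: x=6 → posterior Normal(985/408, 35/136)
obs 10: x=-5 → posterior Normal(31/18, 7/30)
obs 11: x=-3 → posterior Normal(649/492, 35/164)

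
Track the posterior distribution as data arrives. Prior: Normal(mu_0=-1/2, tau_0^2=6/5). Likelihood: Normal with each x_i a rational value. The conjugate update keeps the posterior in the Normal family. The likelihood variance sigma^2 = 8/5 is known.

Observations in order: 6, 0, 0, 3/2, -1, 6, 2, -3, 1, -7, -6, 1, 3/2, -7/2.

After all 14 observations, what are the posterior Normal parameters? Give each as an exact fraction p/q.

obs 1: x=6 → posterior Normal(16/7, 24/35)
obs 2: x=0 → posterior Normal(8/5, 12/25)
obs 3: x=0 → posterior Normal(16/13, 24/65)
obs 4: x=3/2 → posterior Normal(41/32, 3/10)
obs 5: x=-1 → posterior Normal(35/38, 24/95)
obs 6: x=6 → posterior Normal(71/44, 12/55)
obs 7: x=2 → posterior Normal(83/50, 24/125)
obs 8: x=-3 → posterior Normal(65/56, 6/35)
obs 9: x=1 → posterior Normal(71/62, 24/155)
obs 10: x=-7 → posterior Normal(29/68, 12/85)
obs 11: x=-6 → posterior Normal(-7/74, 24/185)
obs 12: x=1 → posterior Normal(-1/80, 3/25)
obs 13: x=3/2 → posterior Normal(4/43, 24/215)
obs 14: x=-7/2 → posterior Normal(-13/92, 12/115)

mu_0=-13/92, tau_0^2=12/115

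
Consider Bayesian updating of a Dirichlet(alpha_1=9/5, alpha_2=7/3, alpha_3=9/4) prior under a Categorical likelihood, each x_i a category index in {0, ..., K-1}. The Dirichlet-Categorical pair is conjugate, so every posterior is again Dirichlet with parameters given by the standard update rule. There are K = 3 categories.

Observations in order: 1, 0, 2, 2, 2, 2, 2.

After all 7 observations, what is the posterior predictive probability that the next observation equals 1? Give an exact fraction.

200/803

obs 1: x=1 → posterior Dirichlet(9/5, 10/3, 9/4)
obs 2: x=0 → posterior Dirichlet(14/5, 10/3, 9/4)
obs 3: x=2 → posterior Dirichlet(14/5, 10/3, 13/4)
obs 4: x=2 → posterior Dirichlet(14/5, 10/3, 17/4)
obs 5: x=2 → posterior Dirichlet(14/5, 10/3, 21/4)
obs 6: x=2 → posterior Dirichlet(14/5, 10/3, 25/4)
obs 7: x=2 → posterior Dirichlet(14/5, 10/3, 29/4)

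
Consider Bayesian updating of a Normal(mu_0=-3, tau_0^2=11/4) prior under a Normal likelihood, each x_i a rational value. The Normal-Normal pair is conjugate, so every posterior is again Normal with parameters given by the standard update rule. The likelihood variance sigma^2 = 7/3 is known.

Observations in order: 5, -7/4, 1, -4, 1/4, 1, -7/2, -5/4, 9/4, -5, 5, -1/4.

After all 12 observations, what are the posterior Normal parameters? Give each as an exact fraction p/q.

obs 1: x=5 → posterior Normal(81/61, 77/61)
obs 2: x=-7/4 → posterior Normal(93/376, 77/94)
obs 3: x=1 → posterior Normal(225/508, 77/127)
obs 4: x=-4 → posterior Normal(-303/640, 77/160)
obs 5: x=1/4 → posterior Normal(-135/386, 77/193)
obs 6: x=1 → posterior Normal(-69/452, 77/226)
obs 7: x=-7/2 → posterior Normal(-150/259, 11/37)
obs 8: x=-5/4 → posterior Normal(-765/1168, 77/292)
obs 9: x=9/4 → posterior Normal(-9/25, 77/325)
obs 10: x=-5 → posterior Normal(-141/179, 77/358)
obs 11: x=5 → posterior Normal(-117/391, 77/391)
obs 12: x=-1/4 → posterior Normal(-501/1696, 77/424)

mu_0=-501/1696, tau_0^2=77/424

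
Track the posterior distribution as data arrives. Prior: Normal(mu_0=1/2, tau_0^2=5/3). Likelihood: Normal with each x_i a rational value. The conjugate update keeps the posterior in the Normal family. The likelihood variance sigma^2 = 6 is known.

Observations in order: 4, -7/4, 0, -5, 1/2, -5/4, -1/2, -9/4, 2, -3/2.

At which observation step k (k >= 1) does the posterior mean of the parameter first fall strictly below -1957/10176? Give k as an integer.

k = 7

obs 1: x=4 → posterior Normal(29/23, 30/23)
obs 2: x=-7/4 → posterior Normal(81/112, 15/14)
obs 3: x=0 → posterior Normal(27/44, 10/11)
obs 4: x=-5 → posterior Normal(-1/8, 15/19)
obs 5: x=1/2 → posterior Normal(-9/172, 30/43)
obs 6: x=-5/4 → posterior Normal(-17/96, 5/8)
obs 7: x=-1/2 → posterior Normal(-11/53, 30/53)
obs 8: x=-9/4 → posterior Normal(-89/232, 15/29)
obs 9: x=2 → posterior Normal(-7/36, 10/21)
obs 10: x=-3/2 → posterior Normal(-79/272, 15/34)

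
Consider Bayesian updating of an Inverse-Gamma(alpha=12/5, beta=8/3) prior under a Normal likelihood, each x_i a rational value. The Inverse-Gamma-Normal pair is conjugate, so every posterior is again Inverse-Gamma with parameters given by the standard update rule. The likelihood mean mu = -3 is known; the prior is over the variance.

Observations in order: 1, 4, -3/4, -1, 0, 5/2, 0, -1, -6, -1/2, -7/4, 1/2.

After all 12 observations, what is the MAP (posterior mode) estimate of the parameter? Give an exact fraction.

obs 1: x=1 → posterior Inverse-Gamma(29/10, 32/3)
obs 2: x=4 → posterior Inverse-Gamma(17/5, 211/6)
obs 3: x=-3/4 → posterior Inverse-Gamma(39/10, 3619/96)
obs 4: x=-1 → posterior Inverse-Gamma(22/5, 3811/96)
obs 5: x=0 → posterior Inverse-Gamma(49/10, 4243/96)
obs 6: x=5/2 → posterior Inverse-Gamma(27/5, 5695/96)
obs 7: x=0 → posterior Inverse-Gamma(59/10, 6127/96)
obs 8: x=-1 → posterior Inverse-Gamma(32/5, 6319/96)
obs 9: x=-6 → posterior Inverse-Gamma(69/10, 6751/96)
obs 10: x=-1/2 → posterior Inverse-Gamma(37/5, 7051/96)
obs 11: x=-7/4 → posterior Inverse-Gamma(79/10, 3563/48)
obs 12: x=1/2 → posterior Inverse-Gamma(42/5, 3857/48)

19285/2256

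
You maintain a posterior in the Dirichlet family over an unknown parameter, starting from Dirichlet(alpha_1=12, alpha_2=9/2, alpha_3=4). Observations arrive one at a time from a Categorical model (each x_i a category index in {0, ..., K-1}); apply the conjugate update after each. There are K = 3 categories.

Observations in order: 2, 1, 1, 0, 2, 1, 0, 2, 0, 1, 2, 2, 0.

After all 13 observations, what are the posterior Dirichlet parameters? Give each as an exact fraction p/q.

alpha_1=16, alpha_2=17/2, alpha_3=9

obs 1: x=2 → posterior Dirichlet(12, 9/2, 5)
obs 2: x=1 → posterior Dirichlet(12, 11/2, 5)
obs 3: x=1 → posterior Dirichlet(12, 13/2, 5)
obs 4: x=0 → posterior Dirichlet(13, 13/2, 5)
obs 5: x=2 → posterior Dirichlet(13, 13/2, 6)
obs 6: x=1 → posterior Dirichlet(13, 15/2, 6)
obs 7: x=0 → posterior Dirichlet(14, 15/2, 6)
obs 8: x=2 → posterior Dirichlet(14, 15/2, 7)
obs 9: x=0 → posterior Dirichlet(15, 15/2, 7)
obs 10: x=1 → posterior Dirichlet(15, 17/2, 7)
obs 11: x=2 → posterior Dirichlet(15, 17/2, 8)
obs 12: x=2 → posterior Dirichlet(15, 17/2, 9)
obs 13: x=0 → posterior Dirichlet(16, 17/2, 9)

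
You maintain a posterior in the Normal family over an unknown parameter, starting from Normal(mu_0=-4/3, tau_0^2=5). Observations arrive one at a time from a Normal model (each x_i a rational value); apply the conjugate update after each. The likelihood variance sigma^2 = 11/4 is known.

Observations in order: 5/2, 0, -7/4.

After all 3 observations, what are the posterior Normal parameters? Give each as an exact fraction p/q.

obs 1: x=5/2 → posterior Normal(106/93, 55/31)
obs 2: x=0 → posterior Normal(106/153, 55/51)
obs 3: x=-7/4 → posterior Normal(1/213, 55/71)

mu_0=1/213, tau_0^2=55/71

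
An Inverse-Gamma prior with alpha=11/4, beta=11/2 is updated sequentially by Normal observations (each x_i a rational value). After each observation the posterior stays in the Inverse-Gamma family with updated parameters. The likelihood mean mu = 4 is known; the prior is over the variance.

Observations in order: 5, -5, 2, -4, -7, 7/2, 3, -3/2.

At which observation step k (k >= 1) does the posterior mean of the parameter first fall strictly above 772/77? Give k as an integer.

k = 2

obs 1: x=5 → posterior Inverse-Gamma(13/4, 6)
obs 2: x=-5 → posterior Inverse-Gamma(15/4, 93/2)
obs 3: x=2 → posterior Inverse-Gamma(17/4, 97/2)
obs 4: x=-4 → posterior Inverse-Gamma(19/4, 161/2)
obs 5: x=-7 → posterior Inverse-Gamma(21/4, 141)
obs 6: x=7/2 → posterior Inverse-Gamma(23/4, 1129/8)
obs 7: x=3 → posterior Inverse-Gamma(25/4, 1133/8)
obs 8: x=-3/2 → posterior Inverse-Gamma(27/4, 627/4)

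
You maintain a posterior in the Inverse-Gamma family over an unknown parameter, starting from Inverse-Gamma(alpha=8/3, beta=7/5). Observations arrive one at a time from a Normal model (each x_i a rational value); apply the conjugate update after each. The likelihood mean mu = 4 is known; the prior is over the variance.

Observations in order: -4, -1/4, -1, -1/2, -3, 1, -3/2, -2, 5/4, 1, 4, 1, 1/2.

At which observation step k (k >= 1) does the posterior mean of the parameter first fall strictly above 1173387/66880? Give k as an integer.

obs 1: x=-4 → posterior Inverse-Gamma(19/6, 167/5)
obs 2: x=-1/4 → posterior Inverse-Gamma(11/3, 6789/160)
obs 3: x=-1 → posterior Inverse-Gamma(25/6, 8789/160)
obs 4: x=-1/2 → posterior Inverse-Gamma(14/3, 10409/160)
obs 5: x=-3 → posterior Inverse-Gamma(31/6, 14329/160)
obs 6: x=1 → posterior Inverse-Gamma(17/3, 15049/160)
obs 7: x=-3/2 → posterior Inverse-Gamma(37/6, 17469/160)
obs 8: x=-2 → posterior Inverse-Gamma(20/3, 20349/160)
obs 9: x=5/4 → posterior Inverse-Gamma(43/6, 10477/80)
obs 10: x=1 → posterior Inverse-Gamma(23/3, 10837/80)
obs 11: x=4 → posterior Inverse-Gamma(49/6, 10837/80)
obs 12: x=1 → posterior Inverse-Gamma(26/3, 11197/80)
obs 13: x=1/2 → posterior Inverse-Gamma(55/6, 11687/80)

k = 4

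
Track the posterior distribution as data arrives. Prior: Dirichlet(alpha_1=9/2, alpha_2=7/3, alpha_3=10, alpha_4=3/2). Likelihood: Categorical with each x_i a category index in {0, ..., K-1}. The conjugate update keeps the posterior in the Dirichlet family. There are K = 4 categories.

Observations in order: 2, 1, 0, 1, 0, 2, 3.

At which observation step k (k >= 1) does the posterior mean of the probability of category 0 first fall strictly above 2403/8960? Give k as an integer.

obs 1: x=2 → posterior Dirichlet(9/2, 7/3, 11, 3/2)
obs 2: x=1 → posterior Dirichlet(9/2, 10/3, 11, 3/2)
obs 3: x=0 → posterior Dirichlet(11/2, 10/3, 11, 3/2)
obs 4: x=1 → posterior Dirichlet(11/2, 13/3, 11, 3/2)
obs 5: x=0 → posterior Dirichlet(13/2, 13/3, 11, 3/2)
obs 6: x=2 → posterior Dirichlet(13/2, 13/3, 12, 3/2)
obs 7: x=3 → posterior Dirichlet(13/2, 13/3, 12, 5/2)

k = 5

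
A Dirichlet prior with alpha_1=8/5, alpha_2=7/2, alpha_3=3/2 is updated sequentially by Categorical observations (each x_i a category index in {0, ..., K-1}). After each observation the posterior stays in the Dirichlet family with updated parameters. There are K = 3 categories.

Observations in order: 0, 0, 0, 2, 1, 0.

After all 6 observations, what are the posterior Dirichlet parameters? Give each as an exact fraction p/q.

alpha_1=28/5, alpha_2=9/2, alpha_3=5/2

obs 1: x=0 → posterior Dirichlet(13/5, 7/2, 3/2)
obs 2: x=0 → posterior Dirichlet(18/5, 7/2, 3/2)
obs 3: x=0 → posterior Dirichlet(23/5, 7/2, 3/2)
obs 4: x=2 → posterior Dirichlet(23/5, 7/2, 5/2)
obs 5: x=1 → posterior Dirichlet(23/5, 9/2, 5/2)
obs 6: x=0 → posterior Dirichlet(28/5, 9/2, 5/2)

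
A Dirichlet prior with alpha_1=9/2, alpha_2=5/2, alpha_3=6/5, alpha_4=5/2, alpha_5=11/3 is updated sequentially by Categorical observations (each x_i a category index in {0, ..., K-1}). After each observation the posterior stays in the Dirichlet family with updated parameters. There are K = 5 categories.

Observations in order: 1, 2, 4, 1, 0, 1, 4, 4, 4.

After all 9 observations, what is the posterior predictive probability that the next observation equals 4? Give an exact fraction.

obs 1: x=1 → posterior Dirichlet(9/2, 7/2, 6/5, 5/2, 11/3)
obs 2: x=2 → posterior Dirichlet(9/2, 7/2, 11/5, 5/2, 11/3)
obs 3: x=4 → posterior Dirichlet(9/2, 7/2, 11/5, 5/2, 14/3)
obs 4: x=1 → posterior Dirichlet(9/2, 9/2, 11/5, 5/2, 14/3)
obs 5: x=0 → posterior Dirichlet(11/2, 9/2, 11/5, 5/2, 14/3)
obs 6: x=1 → posterior Dirichlet(11/2, 11/2, 11/5, 5/2, 14/3)
obs 7: x=4 → posterior Dirichlet(11/2, 11/2, 11/5, 5/2, 17/3)
obs 8: x=4 → posterior Dirichlet(11/2, 11/2, 11/5, 5/2, 20/3)
obs 9: x=4 → posterior Dirichlet(11/2, 11/2, 11/5, 5/2, 23/3)

230/701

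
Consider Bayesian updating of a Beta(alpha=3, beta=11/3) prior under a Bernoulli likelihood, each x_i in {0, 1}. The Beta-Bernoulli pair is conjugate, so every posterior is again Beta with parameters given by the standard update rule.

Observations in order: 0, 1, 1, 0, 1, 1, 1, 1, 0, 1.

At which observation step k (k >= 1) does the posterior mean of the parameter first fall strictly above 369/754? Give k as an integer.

k = 3

obs 1: x=0 → posterior Beta(3, 14/3)
obs 2: x=1 → posterior Beta(4, 14/3)
obs 3: x=1 → posterior Beta(5, 14/3)
obs 4: x=0 → posterior Beta(5, 17/3)
obs 5: x=1 → posterior Beta(6, 17/3)
obs 6: x=1 → posterior Beta(7, 17/3)
obs 7: x=1 → posterior Beta(8, 17/3)
obs 8: x=1 → posterior Beta(9, 17/3)
obs 9: x=0 → posterior Beta(9, 20/3)
obs 10: x=1 → posterior Beta(10, 20/3)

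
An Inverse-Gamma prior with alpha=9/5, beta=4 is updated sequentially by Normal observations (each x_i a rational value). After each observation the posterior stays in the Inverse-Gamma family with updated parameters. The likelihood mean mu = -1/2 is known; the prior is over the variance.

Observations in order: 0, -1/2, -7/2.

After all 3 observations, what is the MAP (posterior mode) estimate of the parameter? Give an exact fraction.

345/172

obs 1: x=0 → posterior Inverse-Gamma(23/10, 33/8)
obs 2: x=-1/2 → posterior Inverse-Gamma(14/5, 33/8)
obs 3: x=-7/2 → posterior Inverse-Gamma(33/10, 69/8)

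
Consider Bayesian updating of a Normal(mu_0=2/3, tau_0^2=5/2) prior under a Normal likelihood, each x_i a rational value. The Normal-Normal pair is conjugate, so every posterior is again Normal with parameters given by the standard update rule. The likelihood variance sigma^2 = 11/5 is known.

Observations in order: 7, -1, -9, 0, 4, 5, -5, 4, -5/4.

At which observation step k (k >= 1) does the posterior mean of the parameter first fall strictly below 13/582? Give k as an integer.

obs 1: x=7 → posterior Normal(569/141, 55/47)
obs 2: x=-1 → posterior Normal(247/108, 55/72)
obs 3: x=-9 → posterior Normal(-181/291, 55/97)
obs 4: x=0 → posterior Normal(-181/366, 55/122)
obs 5: x=4 → posterior Normal(17/63, 55/147)
obs 6: x=5 → posterior Normal(247/258, 55/172)
obs 7: x=-5 → posterior Normal(119/591, 55/197)
obs 8: x=4 → posterior Normal(419/666, 55/222)
obs 9: x=-5/4 → posterior Normal(1301/2964, 55/247)

k = 3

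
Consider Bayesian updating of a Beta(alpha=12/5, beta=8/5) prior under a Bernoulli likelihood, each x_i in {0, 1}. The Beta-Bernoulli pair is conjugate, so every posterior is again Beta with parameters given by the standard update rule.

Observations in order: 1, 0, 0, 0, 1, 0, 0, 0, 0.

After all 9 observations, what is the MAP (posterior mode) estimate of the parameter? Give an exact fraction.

17/55

obs 1: x=1 → posterior Beta(17/5, 8/5)
obs 2: x=0 → posterior Beta(17/5, 13/5)
obs 3: x=0 → posterior Beta(17/5, 18/5)
obs 4: x=0 → posterior Beta(17/5, 23/5)
obs 5: x=1 → posterior Beta(22/5, 23/5)
obs 6: x=0 → posterior Beta(22/5, 28/5)
obs 7: x=0 → posterior Beta(22/5, 33/5)
obs 8: x=0 → posterior Beta(22/5, 38/5)
obs 9: x=0 → posterior Beta(22/5, 43/5)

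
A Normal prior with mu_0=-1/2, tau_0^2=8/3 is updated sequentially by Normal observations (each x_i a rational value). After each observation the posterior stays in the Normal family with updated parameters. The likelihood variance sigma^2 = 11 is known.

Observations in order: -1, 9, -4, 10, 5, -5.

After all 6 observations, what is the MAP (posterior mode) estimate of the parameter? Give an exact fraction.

obs 1: x=-1 → posterior Normal(-49/82, 88/41)
obs 2: x=9 → posterior Normal(95/98, 88/49)
obs 3: x=-4 → posterior Normal(31/114, 88/57)
obs 4: x=10 → posterior Normal(191/130, 88/65)
obs 5: x=5 → posterior Normal(271/146, 88/73)
obs 6: x=-5 → posterior Normal(191/162, 88/81)

191/162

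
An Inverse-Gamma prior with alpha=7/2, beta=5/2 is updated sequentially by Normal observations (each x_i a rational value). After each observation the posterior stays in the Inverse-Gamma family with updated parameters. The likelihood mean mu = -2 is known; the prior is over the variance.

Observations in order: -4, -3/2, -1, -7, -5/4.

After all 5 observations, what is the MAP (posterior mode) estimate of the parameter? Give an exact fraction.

obs 1: x=-4 → posterior Inverse-Gamma(4, 9/2)
obs 2: x=-3/2 → posterior Inverse-Gamma(9/2, 37/8)
obs 3: x=-1 → posterior Inverse-Gamma(5, 41/8)
obs 4: x=-7 → posterior Inverse-Gamma(11/2, 141/8)
obs 5: x=-5/4 → posterior Inverse-Gamma(6, 573/32)

573/224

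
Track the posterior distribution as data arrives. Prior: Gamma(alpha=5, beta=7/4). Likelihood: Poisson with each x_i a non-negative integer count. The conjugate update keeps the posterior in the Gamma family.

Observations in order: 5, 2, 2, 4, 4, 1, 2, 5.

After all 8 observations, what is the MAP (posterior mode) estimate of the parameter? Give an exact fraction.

obs 1: x=5 → posterior Gamma(10, 11/4)
obs 2: x=2 → posterior Gamma(12, 15/4)
obs 3: x=2 → posterior Gamma(14, 19/4)
obs 4: x=4 → posterior Gamma(18, 23/4)
obs 5: x=4 → posterior Gamma(22, 27/4)
obs 6: x=1 → posterior Gamma(23, 31/4)
obs 7: x=2 → posterior Gamma(25, 35/4)
obs 8: x=5 → posterior Gamma(30, 39/4)

116/39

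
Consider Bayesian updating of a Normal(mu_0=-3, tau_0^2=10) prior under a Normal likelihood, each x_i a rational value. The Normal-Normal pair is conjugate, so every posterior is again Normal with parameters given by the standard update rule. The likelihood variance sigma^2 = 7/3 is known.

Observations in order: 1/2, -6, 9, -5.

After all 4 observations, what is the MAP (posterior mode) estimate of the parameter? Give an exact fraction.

obs 1: x=1/2 → posterior Normal(-6/37, 70/37)
obs 2: x=-6 → posterior Normal(-186/67, 70/67)
obs 3: x=9 → posterior Normal(84/97, 70/97)
obs 4: x=-5 → posterior Normal(-66/127, 70/127)

-66/127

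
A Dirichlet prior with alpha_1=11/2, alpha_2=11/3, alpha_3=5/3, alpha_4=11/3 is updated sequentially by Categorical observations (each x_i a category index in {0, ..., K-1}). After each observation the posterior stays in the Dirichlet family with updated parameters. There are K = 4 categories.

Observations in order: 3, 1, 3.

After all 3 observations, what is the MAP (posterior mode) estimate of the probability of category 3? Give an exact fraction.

28/81

obs 1: x=3 → posterior Dirichlet(11/2, 11/3, 5/3, 14/3)
obs 2: x=1 → posterior Dirichlet(11/2, 14/3, 5/3, 14/3)
obs 3: x=3 → posterior Dirichlet(11/2, 14/3, 5/3, 17/3)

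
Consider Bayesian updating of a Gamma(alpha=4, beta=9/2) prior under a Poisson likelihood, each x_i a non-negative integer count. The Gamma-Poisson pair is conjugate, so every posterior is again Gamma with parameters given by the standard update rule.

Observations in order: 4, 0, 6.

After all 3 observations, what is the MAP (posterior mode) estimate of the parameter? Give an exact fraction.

obs 1: x=4 → posterior Gamma(8, 11/2)
obs 2: x=0 → posterior Gamma(8, 13/2)
obs 3: x=6 → posterior Gamma(14, 15/2)

26/15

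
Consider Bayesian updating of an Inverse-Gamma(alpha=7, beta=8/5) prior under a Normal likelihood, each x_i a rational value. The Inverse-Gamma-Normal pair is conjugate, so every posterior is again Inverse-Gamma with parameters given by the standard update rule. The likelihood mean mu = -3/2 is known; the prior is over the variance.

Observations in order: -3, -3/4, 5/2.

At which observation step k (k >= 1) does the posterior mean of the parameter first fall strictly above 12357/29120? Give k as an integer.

k = 2

obs 1: x=-3 → posterior Inverse-Gamma(15/2, 109/40)
obs 2: x=-3/4 → posterior Inverse-Gamma(8, 481/160)
obs 3: x=5/2 → posterior Inverse-Gamma(17/2, 1761/160)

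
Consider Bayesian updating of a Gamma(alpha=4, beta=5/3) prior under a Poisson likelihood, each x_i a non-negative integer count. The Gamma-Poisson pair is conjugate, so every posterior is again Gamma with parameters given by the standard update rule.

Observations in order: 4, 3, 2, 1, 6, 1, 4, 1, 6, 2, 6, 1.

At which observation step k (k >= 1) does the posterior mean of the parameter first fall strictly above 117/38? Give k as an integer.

obs 1: x=4 → posterior Gamma(8, 8/3)
obs 2: x=3 → posterior Gamma(11, 11/3)
obs 3: x=2 → posterior Gamma(13, 14/3)
obs 4: x=1 → posterior Gamma(14, 17/3)
obs 5: x=6 → posterior Gamma(20, 20/3)
obs 6: x=1 → posterior Gamma(21, 23/3)
obs 7: x=4 → posterior Gamma(25, 26/3)
obs 8: x=1 → posterior Gamma(26, 29/3)
obs 9: x=6 → posterior Gamma(32, 32/3)
obs 10: x=2 → posterior Gamma(34, 35/3)
obs 11: x=6 → posterior Gamma(40, 38/3)
obs 12: x=1 → posterior Gamma(41, 41/3)

k = 11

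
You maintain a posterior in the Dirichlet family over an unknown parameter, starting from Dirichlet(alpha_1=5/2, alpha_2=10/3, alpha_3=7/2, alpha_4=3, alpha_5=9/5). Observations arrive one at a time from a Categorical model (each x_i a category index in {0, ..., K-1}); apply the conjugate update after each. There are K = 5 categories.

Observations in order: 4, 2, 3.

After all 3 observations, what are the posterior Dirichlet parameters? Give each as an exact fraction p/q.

alpha_1=5/2, alpha_2=10/3, alpha_3=9/2, alpha_4=4, alpha_5=14/5

obs 1: x=4 → posterior Dirichlet(5/2, 10/3, 7/2, 3, 14/5)
obs 2: x=2 → posterior Dirichlet(5/2, 10/3, 9/2, 3, 14/5)
obs 3: x=3 → posterior Dirichlet(5/2, 10/3, 9/2, 4, 14/5)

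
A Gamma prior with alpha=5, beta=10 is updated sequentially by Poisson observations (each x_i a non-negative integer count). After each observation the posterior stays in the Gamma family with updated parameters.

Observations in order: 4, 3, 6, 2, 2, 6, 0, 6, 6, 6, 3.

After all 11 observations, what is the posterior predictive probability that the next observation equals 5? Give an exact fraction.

obs 1: x=4 → posterior Gamma(9, 11)
obs 2: x=3 → posterior Gamma(12, 12)
obs 3: x=6 → posterior Gamma(18, 13)
obs 4: x=2 → posterior Gamma(20, 14)
obs 5: x=2 → posterior Gamma(22, 15)
obs 6: x=6 → posterior Gamma(28, 16)
obs 7: x=0 → posterior Gamma(28, 17)
obs 8: x=6 → posterior Gamma(34, 18)
obs 9: x=6 → posterior Gamma(40, 19)
obs 10: x=6 → posterior Gamma(46, 20)
obs 11: x=3 → posterior Gamma(49, 21)

176432939407072506154086588157904551665727215792851933204290355544104985/3096169758489576670107494905419343700192524695727029142474840064596639744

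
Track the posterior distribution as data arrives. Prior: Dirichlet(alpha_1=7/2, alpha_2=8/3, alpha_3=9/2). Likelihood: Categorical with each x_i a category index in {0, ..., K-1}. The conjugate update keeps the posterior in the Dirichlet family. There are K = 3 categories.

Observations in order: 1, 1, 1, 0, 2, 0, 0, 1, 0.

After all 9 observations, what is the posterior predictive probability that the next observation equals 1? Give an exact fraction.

obs 1: x=1 → posterior Dirichlet(7/2, 11/3, 9/2)
obs 2: x=1 → posterior Dirichlet(7/2, 14/3, 9/2)
obs 3: x=1 → posterior Dirichlet(7/2, 17/3, 9/2)
obs 4: x=0 → posterior Dirichlet(9/2, 17/3, 9/2)
obs 5: x=2 → posterior Dirichlet(9/2, 17/3, 11/2)
obs 6: x=0 → posterior Dirichlet(11/2, 17/3, 11/2)
obs 7: x=0 → posterior Dirichlet(13/2, 17/3, 11/2)
obs 8: x=1 → posterior Dirichlet(13/2, 20/3, 11/2)
obs 9: x=0 → posterior Dirichlet(15/2, 20/3, 11/2)

20/59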